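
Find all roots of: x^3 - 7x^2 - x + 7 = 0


Let p(x) = x^3 - 7x^2 - x + 7. By the rational root theorem (leading coefficient 1), any rational root is an integer divisor of 7: try ±1, ±2, ... in turn.
Test x = 1: value = 0 ✓, so (x - 1) is a factor.
Synthetic division by (x - 1): bring down 1; 1(1) - 7 = -6; (-6)(1) - 1 = -7; (-7)(1) + 7 = 0 → quotient x^2 - 6x - 7, remainder 0.
Solve the quadratic x^2 - 6x - 7 = 0: discriminant = (-6)^2 - 4(1)(-7) = 36 + 28 = 64.
sqrt(64) = 8, so x = (6 ± 8)/2: x = 7 or x = -1.
Collecting all roots found:

x = -1, x = 1, x = 7


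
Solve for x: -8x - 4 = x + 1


Starting with: -8x - 4 = x + 1
Move all x terms to left: (-8 - 1)x = 1 + 4
Simplify: -9x = 5
Divide both sides by -9: x = -5/9

x = -5/9


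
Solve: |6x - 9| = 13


An absolute value equation |expr| = 13 gives two cases:
Case 1: 6x - 9 = 13
  6x = 22, so x = 11/3
Case 2: 6x - 9 = -13
  6x = -4, so x = -2/3

x = -2/3, x = 11/3


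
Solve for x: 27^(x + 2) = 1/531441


Express both sides with the same base.
1/531441 = 27^(-4)
Since the bases match, equate exponents: x + 2 = -4
So x = -4 - (2) = -6

x = -6


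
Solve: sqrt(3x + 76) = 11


Square both sides: 3x + 76 = 11^2 = 121
3x = 121 - 76 = 45
x = 15
Check: sqrt(3*15 + 76) = sqrt(121) = 11 ✓

x = 15


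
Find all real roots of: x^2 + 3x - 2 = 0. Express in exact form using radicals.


Using the quadratic formula: x = (-b ± sqrt(b^2 - 4ac)) / (2a)
Here a = 1, b = 3, c = -2
Discriminant = b^2 - 4ac = 3^2 - 4(1)(-2) = 9 + 8 = 17
Since discriminant = 17 > 0, there are two real roots.
x = (-3 ± sqrt(17)) / 2
Numerically: x ≈ 0.5616 or x ≈ -3.5616

x = (-3 + sqrt(17)) / 2 or x = (-3 - sqrt(17)) / 2


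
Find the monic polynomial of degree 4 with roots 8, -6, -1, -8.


A monic polynomial with roots 8, -6, -1, -8 is:
p(x) = (x - 8)(x + 6)(x + 1)(x + 8)
After multiplying by (x - 8): x - 8
After multiplying by (x + 6): x^2 - 2x - 48
After multiplying by (x + 1): x^3 - x^2 - 50x - 48
After multiplying by (x + 8): x^4 + 7x^3 - 58x^2 - 448x - 384

x^4 + 7x^3 - 58x^2 - 448x - 384


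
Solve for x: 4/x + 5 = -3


Subtract 5 from both sides: 4/x = -8
Multiply both sides by x: 4 = -8 * x
Divide by -8: x = -1/2

x = -1/2


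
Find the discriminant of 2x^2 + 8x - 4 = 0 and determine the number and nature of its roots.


For ax^2 + bx + c = 0, discriminant D = b^2 - 4ac
Here a = 2, b = 8, c = -4
D = (8)^2 - 4(2)(-4) = 64 + 32 = 96

D = 96 > 0 but not a perfect square
The equation has 2 distinct real irrational roots.

Discriminant = 96, 2 distinct real irrational roots


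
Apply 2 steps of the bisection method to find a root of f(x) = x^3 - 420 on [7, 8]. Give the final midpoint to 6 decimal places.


f(x) = x^3 - 420
f(7) = -77 < 0
f(8) = 92 > 0

Step 1: midpoint = (7.000000 + 8.000000)/2 = 7.500000
  f(7.500000) = 1.875000
  f(mid) > 0, so root is in [7.000000, 7.500000]

Step 2: midpoint = (7.000000 + 7.500000)/2 = 7.250000
  f(7.250000) = -38.921875
  f(mid) < 0, so root is in [7.250000, 7.500000]

midpoint = 7.250000


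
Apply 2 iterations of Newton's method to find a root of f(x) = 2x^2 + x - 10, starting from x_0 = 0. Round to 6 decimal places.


Newton's method: x_(n+1) = x_n - f(x_n)/f'(x_n)
f(x) = 2x^2 + x - 10
f'(x) = 4x + 1

Iteration 1:
  f(0.000000) = -10.000000
  f'(0.000000) = 1.000000
  x_1 = 0.000000 - (-10.000000)/(1.000000) = 10.000000

Iteration 2:
  f(10.000000) = 200.000000
  f'(10.000000) = 41.000000
  x_2 = 10.000000 - (200.000000)/(41.000000) = 5.121951

x_2 = 5.121951


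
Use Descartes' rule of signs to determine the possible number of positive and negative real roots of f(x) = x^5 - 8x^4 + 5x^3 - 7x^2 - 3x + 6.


Descartes' rule of signs:

For positive roots, count sign changes in f(x) = x^5 - 8x^4 + 5x^3 - 7x^2 - 3x + 6:
Signs of coefficients: +, -, +, -, -, +
Number of sign changes: 4
Possible positive real roots: 4, 2, 0

For negative roots, examine f(-x) = -x^5 - 8x^4 - 5x^3 - 7x^2 + 3x + 6:
Signs of coefficients: -, -, -, -, +, +
Number of sign changes: 1
Possible negative real roots: 1

Positive roots: 4 or 2 or 0; Negative roots: 1


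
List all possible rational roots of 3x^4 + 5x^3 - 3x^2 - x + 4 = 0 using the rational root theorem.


Rational root theorem: possible roots are ±p/q where:
  p divides the constant term (4): p ∈ {1, 2, 4}
  q divides the leading coefficient (3): q ∈ {1, 3}

All possible rational roots: -4, -2, -4/3, -1, -2/3, -1/3, 1/3, 2/3, 1, 4/3, 2, 4

-4, -2, -4/3, -1, -2/3, -1/3, 1/3, 2/3, 1, 4/3, 2, 4


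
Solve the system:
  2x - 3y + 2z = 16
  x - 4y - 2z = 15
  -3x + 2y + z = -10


Using Cramer's rule. Expand each determinant along the first row.
D  = 2*[(-4)*1 - (-2)*2] - (-3)*[1*1 - (-2)*(-3)] + 2*[1*2 - (-4)*(-3)]
  = 2*(0) - (-3)*(-5) + 2*(-10) = -35
Dx = 16*[(-4)*1 - (-2)*2] - (-3)*[15*1 - (-2)*(-10)] + 2*[15*2 - (-4)*(-10)]
  = 16*(0) - (-3)*(-5) + 2*(-10) = -35
Dy = 2*[15*1 - (-2)*(-10)] - 16*[1*1 - (-2)*(-3)] + 2*[1*(-10) - 15*(-3)]
  = 2*(-5) - 16*(-5) + 2*(35) = 140
Dz = 2*[(-4)*(-10) - 15*2] - (-3)*[1*(-10) - 15*(-3)] + 16*[1*2 - (-4)*(-3)]
  = 2*(10) - (-3)*(35) + 16*(-10) = -35
x = Dx/D = -35/-35 = 1, y = Dy/D = 140/-35 = -4, z = Dz/D = -35/-35 = 1
Check eq1: (2)(1) + (-3)(-4) + (2)(1) = 16 = 16 ✓
Check eq2: (1)(1) + (-4)(-4) + (-2)(1) = 15 = 15 ✓
Check eq3: (-3)(1) + (2)(-4) + (1)(1) = -10 = -10 ✓

x = 1, y = -4, z = 1


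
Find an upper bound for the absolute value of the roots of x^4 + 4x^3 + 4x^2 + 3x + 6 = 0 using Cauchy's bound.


Cauchy's bound: all roots r satisfy |r| <= 1 + max(|a_i/a_n|) for i = 0,...,n-1
where a_n is the leading coefficient.

Coefficients: [1, 4, 4, 3, 6]
Leading coefficient a_n = 1
Ratios |a_i/a_n|: 4, 4, 3, 6
Maximum ratio: 6
Cauchy's bound: |r| <= 1 + 6 = 7

Upper bound = 7


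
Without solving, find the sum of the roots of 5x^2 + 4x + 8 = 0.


By Vieta's formulas for ax^2 + bx + c = 0:
  Sum of roots = -b/a
  Product of roots = c/a

Here a = 5, b = 4, c = 8
Sum = -(4)/5 = -4/5
Product = 8/5 = 8/5

Sum = -4/5


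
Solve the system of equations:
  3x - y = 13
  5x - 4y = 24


Using Cramer's rule:
Determinant D = (3)(-4) - (5)(-1) = -12 + 5 = -7
Dx = (13)(-4) - (24)(-1) = -52 + 24 = -28
Dy = (3)(24) - (5)(13) = 72 - 65 = 7
x = Dx/D = -28/-7 = 4
y = Dy/D = 7/-7 = -1

x = 4, y = -1


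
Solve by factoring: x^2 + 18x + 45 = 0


We need two numbers that multiply to 45 and add to 18.
Those numbers are 15 and 3 (since 15 * 3 = 45 and 15 + 3 = 18).
So x^2 + 18x + 45 = (x + 15)(x + 3) = 0
Setting each factor to zero: x = -15 or x = -3

x = -15, x = -3


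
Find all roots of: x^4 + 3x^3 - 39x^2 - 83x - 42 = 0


Let p(x) = x^4 + 3x^3 - 39x^2 - 83x - 42. By the rational root theorem (leading coefficient 1), any rational root is an integer divisor of 42: try ±1, ±2, ... in turn.
Test x = 1: value = -160 ≠ 0.
Test x = -1: value = 0 ✓, so (x + 1) is a factor.
Synthetic division by (x + 1): bring down 1; 1(-1) + 3 = 2; 2(-1) - 39 = -41; (-41)(-1) - 83 = -42; (-42)(-1) - 42 = 0 → quotient x^3 + 2x^2 - 41x - 42, remainder 0.
Continue with the quotient x^3 + 2x^2 - 41x - 42 (candidates must divide 42; re-test x = -1 first in case it repeats).
Test x = -1: value = 0 ✓, so (x + 1) is a factor.
Synthetic division by (x + 1): bring down 1; 1(-1) + 2 = 1; 1(-1) - 41 = -42; (-42)(-1) - 42 = 0 → quotient x^2 + x - 42, remainder 0.
Solve the quadratic x^2 + x - 42 = 0: discriminant = 1^2 - 4(1)(-42) = 1 + 168 = 169.
sqrt(169) = 13, so x = (-1 ± 13)/2: x = 6 or x = -7.
Collecting all roots found:

x = -7, x = -1 (multiplicity 2), x = 6


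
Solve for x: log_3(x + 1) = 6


Convert to exponential form: x + 1 = 3^6 = 729
x = 729 - 1 = 728
Check: log_3(728 + 1) = log_3(729) = log_3(729) = 6 ✓

x = 728


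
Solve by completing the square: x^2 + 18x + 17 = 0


Start: x^2 + 18x + 17 = 0
Move constant: x^2 + 18x = -17
Half of 18 is 9, squared is 81
Add 81 to both sides: x^2 + 18x + 81 = 64
(x + 9)^2 = 64
x + 9 = ±8
x = -9 + 8 = -1 or x = -9 - 8 = -17

x = -17, x = -1


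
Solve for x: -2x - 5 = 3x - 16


Starting with: -2x - 5 = 3x - 16
Move all x terms to left: (-2 - 3)x = -16 + 5
Simplify: -5x = -11
Divide both sides by -5: x = 11/5

x = 11/5


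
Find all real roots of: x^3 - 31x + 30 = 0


Let p(x) = x^3 - 31x + 30. By the rational root theorem (leading coefficient 1), any rational root is an integer divisor of 30: try ±1, ±2, ... in turn.
Test x = 1: value = 0 ✓, so (x - 1) is a factor.
Synthetic division by (x - 1): bring down 1; 1(1) + 0 = 1; 1(1) - 31 = -30; (-30)(1) + 30 = 0 → quotient x^2 + x - 30, remainder 0.
Solve the quadratic x^2 + x - 30 = 0: discriminant = 1^2 - 4(1)(-30) = 1 + 120 = 121.
sqrt(121) = 11, so x = (-1 ± 11)/2: x = 5 or x = -6.

x = -6, x = 1, x = 5


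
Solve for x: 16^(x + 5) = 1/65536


Express both sides with the same base.
1/65536 = 16^(-4)
Since the bases match, equate exponents: x + 5 = -4
So x = -4 - (5) = -9

x = -9


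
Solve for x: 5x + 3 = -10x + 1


Starting with: 5x + 3 = -10x + 1
Move all x terms to left: (5 + 10)x = 1 - 3
Simplify: 15x = -2
Divide both sides by 15: x = -2/15

x = -2/15


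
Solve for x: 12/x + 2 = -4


Subtract 2 from both sides: 12/x = -6
Multiply both sides by x: 12 = -6 * x
Divide by -6: x = -2

x = -2


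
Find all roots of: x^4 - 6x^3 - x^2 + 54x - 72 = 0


Let p(x) = x^4 - 6x^3 - x^2 + 54x - 72. By the rational root theorem (leading coefficient 1), any rational root is an integer divisor of 72: try ±1, ±2, ... in turn.
Test x = 1: value = -24 ≠ 0.
Test x = -1: value = -120 ≠ 0.
Test x = 2: value = 0 ✓, so (x - 2) is a factor.
Synthetic division by (x - 2): bring down 1; 1(2) - 6 = -4; (-4)(2) - 1 = -9; (-9)(2) + 54 = 36; 36(2) - 72 = 0 → quotient x^3 - 4x^2 - 9x + 36, remainder 0.
Continue with the quotient x^3 - 4x^2 - 9x + 36 (candidates must divide 36; re-test x = 2 first in case it repeats).
Test x = 2: value = 10 ≠ 0.
Test x = -2: value = 30 ≠ 0.
Test x = 3: value = 0 ✓, so (x - 3) is a factor.
Synthetic division by (x - 3): bring down 1; 1(3) - 4 = -1; (-1)(3) - 9 = -12; (-12)(3) + 36 = 0 → quotient x^2 - x - 12, remainder 0.
Solve the quadratic x^2 - x - 12 = 0: discriminant = (-1)^2 - 4(1)(-12) = 1 + 48 = 49.
sqrt(49) = 7, so x = (1 ± 7)/2: x = 4 or x = -3.
Collecting all roots found:

x = -3, x = 2, x = 3, x = 4


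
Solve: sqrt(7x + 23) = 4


Square both sides: 7x + 23 = 4^2 = 16
7x = 16 - 23 = -7
x = -1
Check: sqrt(7*(-1) + 23) = sqrt(16) = 4 ✓

x = -1


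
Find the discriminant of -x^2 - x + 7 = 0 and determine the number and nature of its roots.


For ax^2 + bx + c = 0, discriminant D = b^2 - 4ac
Here a = -1, b = -1, c = 7
D = (-1)^2 - 4(-1)(7) = 1 + 28 = 29

D = 29 > 0 but not a perfect square
The equation has 2 distinct real irrational roots.

Discriminant = 29, 2 distinct real irrational roots


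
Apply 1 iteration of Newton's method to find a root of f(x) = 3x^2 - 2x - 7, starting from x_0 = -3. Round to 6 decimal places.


Newton's method: x_(n+1) = x_n - f(x_n)/f'(x_n)
f(x) = 3x^2 - 2x - 7
f'(x) = 6x - 2

Iteration 1:
  f(-3.000000) = 26.000000
  f'(-3.000000) = -20.000000
  x_1 = -3.000000 - (26.000000)/(-20.000000) = -1.700000

x_1 = -1.700000


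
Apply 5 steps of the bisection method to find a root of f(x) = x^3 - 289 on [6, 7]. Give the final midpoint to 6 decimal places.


f(x) = x^3 - 289
f(6) = -73 < 0
f(7) = 54 > 0

Step 1: midpoint = (6.000000 + 7.000000)/2 = 6.500000
  f(6.500000) = -14.375000
  f(mid) < 0, so root is in [6.500000, 7.000000]

Step 2: midpoint = (6.500000 + 7.000000)/2 = 6.750000
  f(6.750000) = 18.546875
  f(mid) > 0, so root is in [6.500000, 6.750000]

Step 3: midpoint = (6.500000 + 6.750000)/2 = 6.625000
  f(6.625000) = 1.775391
  f(mid) > 0, so root is in [6.500000, 6.625000]

Step 4: midpoint = (6.500000 + 6.625000)/2 = 6.562500
  f(6.562500) = -6.376709
  f(mid) < 0, so root is in [6.562500, 6.625000]

Step 5: midpoint = (6.562500 + 6.625000)/2 = 6.593750
  f(6.593750) = -2.319977
  f(mid) < 0, so root is in [6.593750, 6.625000]

midpoint = 6.593750


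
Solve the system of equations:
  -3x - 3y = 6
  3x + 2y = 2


Using Cramer's rule:
Determinant D = (-3)(2) - (3)(-3) = -6 + 9 = 3
Dx = (6)(2) - (2)(-3) = 12 + 6 = 18
Dy = (-3)(2) - (3)(6) = -6 - 18 = -24
x = Dx/D = 18/3 = 6
y = Dy/D = -24/3 = -8

x = 6, y = -8


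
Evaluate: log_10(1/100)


We need the exponent such that 10^? = 1/100
10^(-2) = 1/10^2 = 1/100
Therefore log_10(1/100) = -2

-2


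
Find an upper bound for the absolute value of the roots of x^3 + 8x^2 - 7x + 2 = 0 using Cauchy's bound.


Cauchy's bound: all roots r satisfy |r| <= 1 + max(|a_i/a_n|) for i = 0,...,n-1
where a_n is the leading coefficient.

Coefficients: [1, 8, -7, 2]
Leading coefficient a_n = 1
Ratios |a_i/a_n|: 8, 7, 2
Maximum ratio: 8
Cauchy's bound: |r| <= 1 + 8 = 9

Upper bound = 9


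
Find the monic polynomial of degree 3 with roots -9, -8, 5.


A monic polynomial with roots -9, -8, 5 is:
p(x) = (x + 9)(x + 8)(x - 5)
After multiplying by (x + 9): x + 9
After multiplying by (x + 8): x^2 + 17x + 72
After multiplying by (x - 5): x^3 + 12x^2 - 13x - 360

x^3 + 12x^2 - 13x - 360


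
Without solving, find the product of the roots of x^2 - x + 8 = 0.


By Vieta's formulas for ax^2 + bx + c = 0:
  Sum of roots = -b/a
  Product of roots = c/a

Here a = 1, b = -1, c = 8
Sum = -(-1)/1 = 1
Product = 8/1 = 8

Product = 8


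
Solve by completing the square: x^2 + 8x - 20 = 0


Start: x^2 + 8x - 20 = 0
Move constant: x^2 + 8x = 20
Half of 8 is 4, squared is 16
Add 16 to both sides: x^2 + 8x + 16 = 36
(x + 4)^2 = 36
x + 4 = ±6
x = -4 + 6 = 2 or x = -4 - 6 = -10

x = -10, x = 2


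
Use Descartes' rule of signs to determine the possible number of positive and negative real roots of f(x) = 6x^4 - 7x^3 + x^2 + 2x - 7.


Descartes' rule of signs:

For positive roots, count sign changes in f(x) = 6x^4 - 7x^3 + x^2 + 2x - 7:
Signs of coefficients: +, -, +, +, -
Number of sign changes: 3
Possible positive real roots: 3, 1

For negative roots, examine f(-x) = 6x^4 + 7x^3 + x^2 - 2x - 7:
Signs of coefficients: +, +, +, -, -
Number of sign changes: 1
Possible negative real roots: 1

Positive roots: 3 or 1; Negative roots: 1


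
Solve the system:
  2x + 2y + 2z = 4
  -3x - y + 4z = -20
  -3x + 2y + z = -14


Using Cramer's rule. Expand each determinant along the first row.
D  = 2*[(-1)*1 - 4*2] - 2*[(-3)*1 - 4*(-3)] + 2*[(-3)*2 - (-1)*(-3)]
  = 2*(-9) - 2*(9) + 2*(-9) = -54
Dx = 4*[(-1)*1 - 4*2] - 2*[(-20)*1 - 4*(-14)] + 2*[(-20)*2 - (-1)*(-14)]
  = 4*(-9) - 2*(36) + 2*(-54) = -216
Dy = 2*[(-20)*1 - 4*(-14)] - 4*[(-3)*1 - 4*(-3)] + 2*[(-3)*(-14) - (-20)*(-3)]
  = 2*(36) - 4*(9) + 2*(-18) = 0
Dz = 2*[(-1)*(-14) - (-20)*2] - 2*[(-3)*(-14) - (-20)*(-3)] + 4*[(-3)*2 - (-1)*(-3)]
  = 2*(54) - 2*(-18) + 4*(-9) = 108
x = Dx/D = -216/-54 = 4, y = Dy/D = 0/-54 = 0, z = Dz/D = 108/-54 = -2
Check eq1: (2)(4) + (2)(0) + (2)(-2) = 4 = 4 ✓
Check eq2: (-3)(4) + (-1)(0) + (4)(-2) = -20 = -20 ✓
Check eq3: (-3)(4) + (2)(0) + (1)(-2) = -14 = -14 ✓

x = 4, y = 0, z = -2


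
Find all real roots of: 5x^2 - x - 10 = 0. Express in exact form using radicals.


Using the quadratic formula: x = (-b ± sqrt(b^2 - 4ac)) / (2a)
Here a = 5, b = -1, c = -10
Discriminant = b^2 - 4ac = (-1)^2 - 4(5)(-10) = 1 + 200 = 201
Since discriminant = 201 > 0, there are two real roots.
x = (1 ± sqrt(201)) / 10
Numerically: x ≈ 1.5177 or x ≈ -1.3177

x = (1 + sqrt(201)) / 10 or x = (1 - sqrt(201)) / 10


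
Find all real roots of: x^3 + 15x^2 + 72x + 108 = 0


Let p(x) = x^3 + 15x^2 + 72x + 108. By the rational root theorem (leading coefficient 1), any rational root is an integer divisor of 108: try ±1, ±2, ... in turn.
Test x = 1: value = 196 ≠ 0.
Test x = -1: value = 50 ≠ 0.
Test x = 2: value = 320 ≠ 0.
Test x = -2: value = 16 ≠ 0.
Test x = 3: value = 486 ≠ 0.
Test x = -3: value = 0 ✓, so (x + 3) is a factor.
Synthetic division by (x + 3): bring down 1; 1(-3) + 15 = 12; 12(-3) + 72 = 36; 36(-3) + 108 = 0 → quotient x^2 + 12x + 36, remainder 0.
Solve the quadratic x^2 + 12x + 36 = 0: discriminant = 12^2 - 4(1)(36) = 144 - 144 = 0.
Discriminant = 0, so a double root: x = -12/2 = -6.

x = -6 (multiplicity 2), x = -3


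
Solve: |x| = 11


An absolute value equation |expr| = 11 gives two cases:
Case 1: x = 11
  x = 11, so x = 11
Case 2: x = -11
  x = -11, so x = -11

x = -11, x = 11


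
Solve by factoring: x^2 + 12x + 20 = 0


We need two numbers that multiply to 20 and add to 12.
Those numbers are 2 and 10 (since 2 * 10 = 20 and 2 + 10 = 12).
So x^2 + 12x + 20 = (x + 2)(x + 10) = 0
Setting each factor to zero: x = -2 or x = -10

x = -10, x = -2


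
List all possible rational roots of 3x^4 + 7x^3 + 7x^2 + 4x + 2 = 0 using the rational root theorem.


Rational root theorem: possible roots are ±p/q where:
  p divides the constant term (2): p ∈ {1, 2}
  q divides the leading coefficient (3): q ∈ {1, 3}

All possible rational roots: -2, -1, -2/3, -1/3, 1/3, 2/3, 1, 2

-2, -1, -2/3, -1/3, 1/3, 2/3, 1, 2


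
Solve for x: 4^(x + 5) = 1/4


Express both sides with the same base.
1/4 = 4^(-1)
Since the bases match, equate exponents: x + 5 = -1
So x = -1 - (5) = -6

x = -6


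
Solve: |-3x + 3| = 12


An absolute value equation |expr| = 12 gives two cases:
Case 1: -3x + 3 = 12
  -3x = 9, so x = -3
Case 2: -3x + 3 = -12
  -3x = -15, so x = 5

x = -3, x = 5


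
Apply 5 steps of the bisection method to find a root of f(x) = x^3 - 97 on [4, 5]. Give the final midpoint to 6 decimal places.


f(x) = x^3 - 97
f(4) = -33 < 0
f(5) = 28 > 0

Step 1: midpoint = (4.000000 + 5.000000)/2 = 4.500000
  f(4.500000) = -5.875000
  f(mid) < 0, so root is in [4.500000, 5.000000]

Step 2: midpoint = (4.500000 + 5.000000)/2 = 4.750000
  f(4.750000) = 10.171875
  f(mid) > 0, so root is in [4.500000, 4.750000]

Step 3: midpoint = (4.500000 + 4.750000)/2 = 4.625000
  f(4.625000) = 1.931641
  f(mid) > 0, so root is in [4.500000, 4.625000]

Step 4: midpoint = (4.500000 + 4.625000)/2 = 4.562500
  f(4.562500) = -2.025146
  f(mid) < 0, so root is in [4.562500, 4.625000]

Step 5: midpoint = (4.562500 + 4.625000)/2 = 4.593750
  f(4.593750) = -0.060211
  f(mid) < 0, so root is in [4.593750, 4.625000]

midpoint = 4.593750


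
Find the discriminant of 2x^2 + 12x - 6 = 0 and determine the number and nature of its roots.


For ax^2 + bx + c = 0, discriminant D = b^2 - 4ac
Here a = 2, b = 12, c = -6
D = (12)^2 - 4(2)(-6) = 144 + 48 = 192

D = 192 > 0 but not a perfect square
The equation has 2 distinct real irrational roots.

Discriminant = 192, 2 distinct real irrational roots


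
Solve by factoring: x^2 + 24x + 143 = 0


We need two numbers that multiply to 143 and add to 24.
Those numbers are 13 and 11 (since 13 * 11 = 143 and 13 + 11 = 24).
So x^2 + 24x + 143 = (x + 13)(x + 11) = 0
Setting each factor to zero: x = -13 or x = -11

x = -13, x = -11


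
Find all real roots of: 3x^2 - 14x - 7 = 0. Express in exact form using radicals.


Using the quadratic formula: x = (-b ± sqrt(b^2 - 4ac)) / (2a)
Here a = 3, b = -14, c = -7
Discriminant = b^2 - 4ac = (-14)^2 - 4(3)(-7) = 196 + 84 = 280
Since discriminant = 280 > 0, there are two real roots.
x = (14 ± 2*sqrt(70)) / 6
Simplifying: x = (7 ± sqrt(70)) / 3
Numerically: x ≈ 5.1222 or x ≈ -0.4555

x = (7 + sqrt(70)) / 3 or x = (7 - sqrt(70)) / 3


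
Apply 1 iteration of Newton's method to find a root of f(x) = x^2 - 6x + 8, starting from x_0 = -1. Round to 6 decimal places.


Newton's method: x_(n+1) = x_n - f(x_n)/f'(x_n)
f(x) = x^2 - 6x + 8
f'(x) = 2x - 6

Iteration 1:
  f(-1.000000) = 15.000000
  f'(-1.000000) = -8.000000
  x_1 = -1.000000 - (15.000000)/(-8.000000) = 0.875000

x_1 = 0.875000


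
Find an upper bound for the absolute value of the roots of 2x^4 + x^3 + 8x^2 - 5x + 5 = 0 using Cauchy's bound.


Cauchy's bound: all roots r satisfy |r| <= 1 + max(|a_i/a_n|) for i = 0,...,n-1
where a_n is the leading coefficient.

Coefficients: [2, 1, 8, -5, 5]
Leading coefficient a_n = 2
Ratios |a_i/a_n|: 1/2, 4, 5/2, 5/2
Maximum ratio: 4
Cauchy's bound: |r| <= 1 + 4 = 5

Upper bound = 5


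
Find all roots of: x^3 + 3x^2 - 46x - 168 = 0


Let p(x) = x^3 + 3x^2 - 46x - 168. By the rational root theorem (leading coefficient 1), any rational root is an integer divisor of 168: try ±1, ±2, ... in turn.
Test x = 1: value = -210 ≠ 0.
Test x = -1: value = -120 ≠ 0.
Test x = 2: value = -240 ≠ 0.
Test x = -2: value = -72 ≠ 0.
Test x = 3: value = -252 ≠ 0.
Test x = -3: value = -30 ≠ 0.
Test x = 4: value = -240 ≠ 0.
Test x = -4: value = 0 ✓, so (x + 4) is a factor.
Synthetic division by (x + 4): bring down 1; 1(-4) + 3 = -1; (-1)(-4) - 46 = -42; (-42)(-4) - 168 = 0 → quotient x^2 - x - 42, remainder 0.
Solve the quadratic x^2 - x - 42 = 0: discriminant = (-1)^2 - 4(1)(-42) = 1 + 168 = 169.
sqrt(169) = 13, so x = (1 ± 13)/2: x = 7 or x = -6.
Collecting all roots found:

x = -6, x = -4, x = 7


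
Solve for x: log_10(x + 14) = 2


Convert to exponential form: x + 14 = 10^2 = 100
x = 100 - 14 = 86
Check: log_10(86 + 14) = log_10(100) = log_10(100) = 2 ✓

x = 86


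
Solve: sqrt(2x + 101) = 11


Square both sides: 2x + 101 = 11^2 = 121
2x = 121 - 101 = 20
x = 10
Check: sqrt(2*10 + 101) = sqrt(121) = 11 ✓

x = 10


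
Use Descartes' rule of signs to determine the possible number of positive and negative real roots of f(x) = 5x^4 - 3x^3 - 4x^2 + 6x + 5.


Descartes' rule of signs:

For positive roots, count sign changes in f(x) = 5x^4 - 3x^3 - 4x^2 + 6x + 5:
Signs of coefficients: +, -, -, +, +
Number of sign changes: 2
Possible positive real roots: 2, 0

For negative roots, examine f(-x) = 5x^4 + 3x^3 - 4x^2 - 6x + 5:
Signs of coefficients: +, +, -, -, +
Number of sign changes: 2
Possible negative real roots: 2, 0

Positive roots: 2 or 0; Negative roots: 2 or 0


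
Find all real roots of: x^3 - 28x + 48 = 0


Let p(x) = x^3 - 28x + 48. By the rational root theorem (leading coefficient 1), any rational root is an integer divisor of 48: try ±1, ±2, ... in turn.
Test x = 1: value = 21 ≠ 0.
Test x = -1: value = 75 ≠ 0.
Test x = 2: value = 0 ✓, so (x - 2) is a factor.
Synthetic division by (x - 2): bring down 1; 1(2) + 0 = 2; 2(2) - 28 = -24; (-24)(2) + 48 = 0 → quotient x^2 + 2x - 24, remainder 0.
Solve the quadratic x^2 + 2x - 24 = 0: discriminant = 2^2 - 4(1)(-24) = 4 + 96 = 100.
sqrt(100) = 10, so x = (-2 ± 10)/2: x = 4 or x = -6.

x = -6, x = 2, x = 4


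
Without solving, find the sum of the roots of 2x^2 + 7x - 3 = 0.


By Vieta's formulas for ax^2 + bx + c = 0:
  Sum of roots = -b/a
  Product of roots = c/a

Here a = 2, b = 7, c = -3
Sum = -(7)/2 = -7/2
Product = -3/2 = -3/2

Sum = -7/2


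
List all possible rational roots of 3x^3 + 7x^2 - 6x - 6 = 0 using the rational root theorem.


Rational root theorem: possible roots are ±p/q where:
  p divides the constant term (-6): p ∈ {1, 2, 3, 6}
  q divides the leading coefficient (3): q ∈ {1, 3}

All possible rational roots: -6, -3, -2, -1, -2/3, -1/3, 1/3, 2/3, 1, 2, 3, 6

-6, -3, -2, -1, -2/3, -1/3, 1/3, 2/3, 1, 2, 3, 6


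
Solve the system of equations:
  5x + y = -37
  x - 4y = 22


Using Cramer's rule:
Determinant D = (5)(-4) - (1)(1) = -20 - 1 = -21
Dx = (-37)(-4) - (22)(1) = 148 - 22 = 126
Dy = (5)(22) - (1)(-37) = 110 + 37 = 147
x = Dx/D = 126/-21 = -6
y = Dy/D = 147/-21 = -7

x = -6, y = -7


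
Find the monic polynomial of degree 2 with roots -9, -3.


A monic polynomial with roots -9, -3 is:
p(x) = (x + 9)(x + 3)
After multiplying by (x + 9): x + 9
After multiplying by (x + 3): x^2 + 12x + 27

x^2 + 12x + 27


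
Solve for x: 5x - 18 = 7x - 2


Starting with: 5x - 18 = 7x - 2
Move all x terms to left: (5 - 7)x = -2 + 18
Simplify: -2x = 16
Divide both sides by -2: x = -8

x = -8


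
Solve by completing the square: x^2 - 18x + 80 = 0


Start: x^2 - 18x + 80 = 0
Move constant: x^2 - 18x = -80
Half of -18 is -9, squared is 81
Add 81 to both sides: x^2 - 18x + 81 = 1
(x - 9)^2 = 1
x - 9 = ±1
x = 9 + 1 = 10 or x = 9 - 1 = 8

x = 8, x = 10


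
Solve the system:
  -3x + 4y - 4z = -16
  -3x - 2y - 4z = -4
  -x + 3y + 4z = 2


Using Cramer's rule. Expand each determinant along the first row.
D  = (-3)*[(-2)*4 - (-4)*3] - 4*[(-3)*4 - (-4)*(-1)] + (-4)*[(-3)*3 - (-2)*(-1)]
  = (-3)*(4) - 4*(-16) + (-4)*(-11) = 96
Dx = (-16)*[(-2)*4 - (-4)*3] - 4*[(-4)*4 - (-4)*2] + (-4)*[(-4)*3 - (-2)*2]
  = (-16)*(4) - 4*(-8) + (-4)*(-8) = 0
Dy = (-3)*[(-4)*4 - (-4)*2] - (-16)*[(-3)*4 - (-4)*(-1)] + (-4)*[(-3)*2 - (-4)*(-1)]
  = (-3)*(-8) - (-16)*(-16) + (-4)*(-10) = -192
Dz = (-3)*[(-2)*2 - (-4)*3] - 4*[(-3)*2 - (-4)*(-1)] + (-16)*[(-3)*3 - (-2)*(-1)]
  = (-3)*(8) - 4*(-10) + (-16)*(-11) = 192
x = Dx/D = 0/96 = 0, y = Dy/D = -192/96 = -2, z = Dz/D = 192/96 = 2
Check eq1: (-3)(0) + (4)(-2) + (-4)(2) = -16 = -16 ✓
Check eq2: (-3)(0) + (-2)(-2) + (-4)(2) = -4 = -4 ✓
Check eq3: (-1)(0) + (3)(-2) + (4)(2) = 2 = 2 ✓

x = 0, y = -2, z = 2


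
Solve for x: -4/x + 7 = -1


Subtract 7 from both sides: -4/x = -8
Multiply both sides by x: -4 = -8 * x
Divide by -8: x = 1/2

x = 1/2


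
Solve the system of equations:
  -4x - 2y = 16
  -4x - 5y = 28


Using Cramer's rule:
Determinant D = (-4)(-5) - (-4)(-2) = 20 - 8 = 12
Dx = (16)(-5) - (28)(-2) = -80 + 56 = -24
Dy = (-4)(28) - (-4)(16) = -112 + 64 = -48
x = Dx/D = -24/12 = -2
y = Dy/D = -48/12 = -4

x = -2, y = -4


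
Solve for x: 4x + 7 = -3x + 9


Starting with: 4x + 7 = -3x + 9
Move all x terms to left: (4 + 3)x = 9 - 7
Simplify: 7x = 2
Divide both sides by 7: x = 2/7

x = 2/7


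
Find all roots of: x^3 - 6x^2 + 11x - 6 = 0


Let p(x) = x^3 - 6x^2 + 11x - 6. By the rational root theorem (leading coefficient 1), any rational root is an integer divisor of 6: try ±1, ±2, ... in turn.
Test x = 1: value = 0 ✓, so (x - 1) is a factor.
Synthetic division by (x - 1): bring down 1; 1(1) - 6 = -5; (-5)(1) + 11 = 6; 6(1) - 6 = 0 → quotient x^2 - 5x + 6, remainder 0.
Solve the quadratic x^2 - 5x + 6 = 0: discriminant = (-5)^2 - 4(1)(6) = 25 - 24 = 1.
sqrt(1) = 1, so x = (5 ± 1)/2: x = 3 or x = 2.
Collecting all roots found:

x = 1, x = 2, x = 3


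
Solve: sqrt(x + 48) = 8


Square both sides: x + 48 = 8^2 = 64
x = 64 - 48 = 16
x = 16
Check: sqrt(1*16 + 48) = sqrt(64) = 8 ✓

x = 16


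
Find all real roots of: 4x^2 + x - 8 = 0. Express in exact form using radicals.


Using the quadratic formula: x = (-b ± sqrt(b^2 - 4ac)) / (2a)
Here a = 4, b = 1, c = -8
Discriminant = b^2 - 4ac = 1^2 - 4(4)(-8) = 1 + 128 = 129
Since discriminant = 129 > 0, there are two real roots.
x = (-1 ± sqrt(129)) / 8
Numerically: x ≈ 1.2947 or x ≈ -1.5447

x = (-1 + sqrt(129)) / 8 or x = (-1 - sqrt(129)) / 8


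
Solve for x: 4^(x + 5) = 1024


Express both sides with the same base.
1024 = 4^5
Since the bases match, equate exponents: x + 5 = 5
So x = 5 - (5) = 0

x = 0


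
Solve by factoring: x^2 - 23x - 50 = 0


We need two numbers that multiply to -50 and add to -23.
Those numbers are 2 and -25 (since 2 * (-25) = -50 and 2 + (-25) = -23).
So x^2 - 23x - 50 = (x + 2)(x - 25) = 0
Setting each factor to zero: x = -2 or x = 25

x = -2, x = 25


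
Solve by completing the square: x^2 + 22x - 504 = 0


Start: x^2 + 22x - 504 = 0
Move constant: x^2 + 22x = 504
Half of 22 is 11, squared is 121
Add 121 to both sides: x^2 + 22x + 121 = 625
(x + 11)^2 = 625
x + 11 = ±25
x = -11 + 25 = 14 or x = -11 - 25 = -36

x = -36, x = 14


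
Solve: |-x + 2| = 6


An absolute value equation |expr| = 6 gives two cases:
Case 1: -x + 2 = 6
  -x = 4, so x = -4
Case 2: -x + 2 = -6
  -x = -8, so x = 8

x = -4, x = 8


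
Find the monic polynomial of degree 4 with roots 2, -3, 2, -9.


A monic polynomial with roots 2, -3, 2, -9 is:
p(x) = (x - 2)(x + 3)(x - 2)(x + 9)
After multiplying by (x - 2): x - 2
After multiplying by (x + 3): x^2 + x - 6
After multiplying by (x - 2): x^3 - x^2 - 8x + 12
After multiplying by (x + 9): x^4 + 8x^3 - 17x^2 - 60x + 108

x^4 + 8x^3 - 17x^2 - 60x + 108


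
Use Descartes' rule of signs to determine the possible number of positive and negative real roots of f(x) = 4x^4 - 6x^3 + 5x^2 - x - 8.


Descartes' rule of signs:

For positive roots, count sign changes in f(x) = 4x^4 - 6x^3 + 5x^2 - x - 8:
Signs of coefficients: +, -, +, -, -
Number of sign changes: 3
Possible positive real roots: 3, 1

For negative roots, examine f(-x) = 4x^4 + 6x^3 + 5x^2 + x - 8:
Signs of coefficients: +, +, +, +, -
Number of sign changes: 1
Possible negative real roots: 1

Positive roots: 3 or 1; Negative roots: 1


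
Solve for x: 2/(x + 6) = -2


Multiply both sides by (x + 6): 2 = -2(x + 6)
Distribute: 2 = -2x - 12
-2x = 2 + 12 = 14
x = -7

x = -7


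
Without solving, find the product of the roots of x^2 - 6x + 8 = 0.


By Vieta's formulas for ax^2 + bx + c = 0:
  Sum of roots = -b/a
  Product of roots = c/a

Here a = 1, b = -6, c = 8
Sum = -(-6)/1 = 6
Product = 8/1 = 8

Product = 8


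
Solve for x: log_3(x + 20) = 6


Convert to exponential form: x + 20 = 3^6 = 729
x = 729 - 20 = 709
Check: log_3(709 + 20) = log_3(729) = log_3(729) = 6 ✓

x = 709


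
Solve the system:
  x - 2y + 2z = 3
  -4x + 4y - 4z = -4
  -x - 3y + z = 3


Using Cramer's rule. Expand each determinant along the first row.
D  = 1*[4*1 - (-4)*(-3)] - (-2)*[(-4)*1 - (-4)*(-1)] + 2*[(-4)*(-3) - 4*(-1)]
  = 1*(-8) - (-2)*(-8) + 2*(16) = 8
Dx = 3*[4*1 - (-4)*(-3)] - (-2)*[(-4)*1 - (-4)*3] + 2*[(-4)*(-3) - 4*3]
  = 3*(-8) - (-2)*(8) + 2*(0) = -8
Dy = 1*[(-4)*1 - (-4)*3] - 3*[(-4)*1 - (-4)*(-1)] + 2*[(-4)*3 - (-4)*(-1)]
  = 1*(8) - 3*(-8) + 2*(-16) = 0
Dz = 1*[4*3 - (-4)*(-3)] - (-2)*[(-4)*3 - (-4)*(-1)] + 3*[(-4)*(-3) - 4*(-1)]
  = 1*(0) - (-2)*(-16) + 3*(16) = 16
x = Dx/D = -8/8 = -1, y = Dy/D = 0/8 = 0, z = Dz/D = 16/8 = 2
Check eq1: (1)(-1) + (-2)(0) + (2)(2) = 3 = 3 ✓
Check eq2: (-4)(-1) + (4)(0) + (-4)(2) = -4 = -4 ✓
Check eq3: (-1)(-1) + (-3)(0) + (1)(2) = 3 = 3 ✓

x = -1, y = 0, z = 2


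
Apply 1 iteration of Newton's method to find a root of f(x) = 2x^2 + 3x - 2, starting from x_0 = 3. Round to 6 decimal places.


Newton's method: x_(n+1) = x_n - f(x_n)/f'(x_n)
f(x) = 2x^2 + 3x - 2
f'(x) = 4x + 3

Iteration 1:
  f(3.000000) = 25.000000
  f'(3.000000) = 15.000000
  x_1 = 3.000000 - (25.000000)/(15.000000) = 1.333333

x_1 = 1.333333


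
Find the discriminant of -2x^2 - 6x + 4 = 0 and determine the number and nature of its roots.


For ax^2 + bx + c = 0, discriminant D = b^2 - 4ac
Here a = -2, b = -6, c = 4
D = (-6)^2 - 4(-2)(4) = 36 + 32 = 68

D = 68 > 0 but not a perfect square
The equation has 2 distinct real irrational roots.

Discriminant = 68, 2 distinct real irrational roots


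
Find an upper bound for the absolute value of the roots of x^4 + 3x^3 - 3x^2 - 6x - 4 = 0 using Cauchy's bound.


Cauchy's bound: all roots r satisfy |r| <= 1 + max(|a_i/a_n|) for i = 0,...,n-1
where a_n is the leading coefficient.

Coefficients: [1, 3, -3, -6, -4]
Leading coefficient a_n = 1
Ratios |a_i/a_n|: 3, 3, 6, 4
Maximum ratio: 6
Cauchy's bound: |r| <= 1 + 6 = 7

Upper bound = 7


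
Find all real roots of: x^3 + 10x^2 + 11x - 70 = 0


Let p(x) = x^3 + 10x^2 + 11x - 70. By the rational root theorem (leading coefficient 1), any rational root is an integer divisor of 70: try ±1, ±2, ... in turn.
Test x = 1: value = -48 ≠ 0.
Test x = -1: value = -72 ≠ 0.
Test x = 2: value = 0 ✓, so (x - 2) is a factor.
Synthetic division by (x - 2): bring down 1; 1(2) + 10 = 12; 12(2) + 11 = 35; 35(2) - 70 = 0 → quotient x^2 + 12x + 35, remainder 0.
Solve the quadratic x^2 + 12x + 35 = 0: discriminant = 12^2 - 4(1)(35) = 144 - 140 = 4.
sqrt(4) = 2, so x = (-12 ± 2)/2: x = -5 or x = -7.

x = -7, x = -5, x = 2


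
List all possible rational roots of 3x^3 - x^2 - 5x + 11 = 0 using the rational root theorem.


Rational root theorem: possible roots are ±p/q where:
  p divides the constant term (11): p ∈ {1, 11}
  q divides the leading coefficient (3): q ∈ {1, 3}

All possible rational roots: -11, -11/3, -1, -1/3, 1/3, 1, 11/3, 11

-11, -11/3, -1, -1/3, 1/3, 1, 11/3, 11


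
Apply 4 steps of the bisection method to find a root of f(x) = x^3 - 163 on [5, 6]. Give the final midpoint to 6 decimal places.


f(x) = x^3 - 163
f(5) = -38 < 0
f(6) = 53 > 0

Step 1: midpoint = (5.000000 + 6.000000)/2 = 5.500000
  f(5.500000) = 3.375000
  f(mid) > 0, so root is in [5.000000, 5.500000]

Step 2: midpoint = (5.000000 + 5.500000)/2 = 5.250000
  f(5.250000) = -18.296875
  f(mid) < 0, so root is in [5.250000, 5.500000]

Step 3: midpoint = (5.250000 + 5.500000)/2 = 5.375000
  f(5.375000) = -7.712891
  f(mid) < 0, so root is in [5.375000, 5.500000]

Step 4: midpoint = (5.375000 + 5.500000)/2 = 5.437500
  f(5.437500) = -2.232666
  f(mid) < 0, so root is in [5.437500, 5.500000]

midpoint = 5.437500


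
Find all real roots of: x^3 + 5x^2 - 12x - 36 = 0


Let p(x) = x^3 + 5x^2 - 12x - 36. By the rational root theorem (leading coefficient 1), any rational root is an integer divisor of 36: try ±1, ±2, ... in turn.
Test x = 1: value = -42 ≠ 0.
Test x = -1: value = -20 ≠ 0.
Test x = 2: value = -32 ≠ 0.
Test x = -2: value = 0 ✓, so (x + 2) is a factor.
Synthetic division by (x + 2): bring down 1; 1(-2) + 5 = 3; 3(-2) - 12 = -18; (-18)(-2) - 36 = 0 → quotient x^2 + 3x - 18, remainder 0.
Solve the quadratic x^2 + 3x - 18 = 0: discriminant = 3^2 - 4(1)(-18) = 9 + 72 = 81.
sqrt(81) = 9, so x = (-3 ± 9)/2: x = 3 or x = -6.

x = -6, x = -2, x = 3


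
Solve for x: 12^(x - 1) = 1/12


Express both sides with the same base.
1/12 = 12^(-1)
Since the bases match, equate exponents: x - 1 = -1
So x = -1 - (-1) = 0

x = 0


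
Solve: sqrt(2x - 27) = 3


Square both sides: 2x - 27 = 3^2 = 9
2x = 9 + 27 = 36
x = 18
Check: sqrt(2*18 - 27) = sqrt(9) = 3 ✓

x = 18


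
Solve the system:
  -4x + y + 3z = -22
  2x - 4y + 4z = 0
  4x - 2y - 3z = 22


Using Cramer's rule. Expand each determinant along the first row.
D  = (-4)*[(-4)*(-3) - 4*(-2)] - 1*[2*(-3) - 4*4] + 3*[2*(-2) - (-4)*4]
  = (-4)*(20) - 1*(-22) + 3*(12) = -22
Dx = (-22)*[(-4)*(-3) - 4*(-2)] - 1*[0*(-3) - 4*22] + 3*[0*(-2) - (-4)*22]
  = (-22)*(20) - 1*(-88) + 3*(88) = -88
Dy = (-4)*[0*(-3) - 4*22] - (-22)*[2*(-3) - 4*4] + 3*[2*22 - 0*4]
  = (-4)*(-88) - (-22)*(-22) + 3*(44) = 0
Dz = (-4)*[(-4)*22 - 0*(-2)] - 1*[2*22 - 0*4] + (-22)*[2*(-2) - (-4)*4]
  = (-4)*(-88) - 1*(44) + (-22)*(12) = 44
x = Dx/D = -88/-22 = 4, y = Dy/D = 0/-22 = 0, z = Dz/D = 44/-22 = -2
Check eq1: (-4)(4) + (1)(0) + (3)(-2) = -22 = -22 ✓
Check eq2: (2)(4) + (-4)(0) + (4)(-2) = 0 = 0 ✓
Check eq3: (4)(4) + (-2)(0) + (-3)(-2) = 22 = 22 ✓

x = 4, y = 0, z = -2


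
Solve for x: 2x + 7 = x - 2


Starting with: 2x + 7 = x - 2
Move all x terms to left: (2 - 1)x = -2 - 7
Simplify: x = -9
Divide both sides by 1: x = -9

x = -9


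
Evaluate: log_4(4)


We need the exponent such that 4^? = 4
4^1 = 4
Therefore log_4(4) = 1

1


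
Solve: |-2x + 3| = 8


An absolute value equation |expr| = 8 gives two cases:
Case 1: -2x + 3 = 8
  -2x = 5, so x = -5/2
Case 2: -2x + 3 = -8
  -2x = -11, so x = 11/2

x = -5/2, x = 11/2


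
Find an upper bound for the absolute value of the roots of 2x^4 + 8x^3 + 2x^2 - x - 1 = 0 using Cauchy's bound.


Cauchy's bound: all roots r satisfy |r| <= 1 + max(|a_i/a_n|) for i = 0,...,n-1
where a_n is the leading coefficient.

Coefficients: [2, 8, 2, -1, -1]
Leading coefficient a_n = 2
Ratios |a_i/a_n|: 4, 1, 1/2, 1/2
Maximum ratio: 4
Cauchy's bound: |r| <= 1 + 4 = 5

Upper bound = 5


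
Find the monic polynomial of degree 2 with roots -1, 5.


A monic polynomial with roots -1, 5 is:
p(x) = (x + 1)(x - 5)
After multiplying by (x + 1): x + 1
After multiplying by (x - 5): x^2 - 4x - 5

x^2 - 4x - 5


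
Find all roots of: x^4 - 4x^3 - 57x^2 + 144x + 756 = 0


Let p(x) = x^4 - 4x^3 - 57x^2 + 144x + 756. By the rational root theorem (leading coefficient 1), any rational root is an integer divisor of 756: try ±1, ±2, ... in turn.
Test x = 1: value = 840 ≠ 0.
Test x = -1: value = 560 ≠ 0.
Test x = 2: value = 800 ≠ 0.
Test x = -2: value = 288 ≠ 0.
Test x = 3: value = 648 ≠ 0.
Test x = -3: value = 0 ✓, so (x + 3) is a factor.
Synthetic division by (x + 3): bring down 1; 1(-3) - 4 = -7; (-7)(-3) - 57 = -36; (-36)(-3) + 144 = 252; 252(-3) + 756 = 0 → quotient x^3 - 7x^2 - 36x + 252, remainder 0.
Continue with the quotient x^3 - 7x^2 - 36x + 252 (candidates must divide 252; re-test x = -3 first in case it repeats).
Test x = -3: value = 270 ≠ 0.
Test x = 4: value = 60 ≠ 0.
Test x = -4: value = 220 ≠ 0.
Test x = 6: value = 0 ✓, so (x - 6) is a factor.
Synthetic division by (x - 6): bring down 1; 1(6) - 7 = -1; (-1)(6) - 36 = -42; (-42)(6) + 252 = 0 → quotient x^2 - x - 42, remainder 0.
Solve the quadratic x^2 - x - 42 = 0: discriminant = (-1)^2 - 4(1)(-42) = 1 + 168 = 169.
sqrt(169) = 13, so x = (1 ± 13)/2: x = 7 or x = -6.
Collecting all roots found:

x = -6, x = -3, x = 6, x = 7


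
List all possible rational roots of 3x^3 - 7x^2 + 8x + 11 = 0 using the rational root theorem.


Rational root theorem: possible roots are ±p/q where:
  p divides the constant term (11): p ∈ {1, 11}
  q divides the leading coefficient (3): q ∈ {1, 3}

All possible rational roots: -11, -11/3, -1, -1/3, 1/3, 1, 11/3, 11

-11, -11/3, -1, -1/3, 1/3, 1, 11/3, 11


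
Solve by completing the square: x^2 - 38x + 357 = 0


Start: x^2 - 38x + 357 = 0
Move constant: x^2 - 38x = -357
Half of -38 is -19, squared is 361
Add 361 to both sides: x^2 - 38x + 361 = 4
(x - 19)^2 = 4
x - 19 = ±2
x = 19 + 2 = 21 or x = 19 - 2 = 17

x = 17, x = 21


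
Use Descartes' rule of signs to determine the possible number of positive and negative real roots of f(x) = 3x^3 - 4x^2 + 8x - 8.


Descartes' rule of signs:

For positive roots, count sign changes in f(x) = 3x^3 - 4x^2 + 8x - 8:
Signs of coefficients: +, -, +, -
Number of sign changes: 3
Possible positive real roots: 3, 1

For negative roots, examine f(-x) = -3x^3 - 4x^2 - 8x - 8:
Signs of coefficients: -, -, -, -
Number of sign changes: 0
Possible negative real roots: 0

Positive roots: 3 or 1; Negative roots: 0


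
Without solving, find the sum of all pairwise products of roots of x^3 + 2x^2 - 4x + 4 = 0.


By Vieta's formulas for x^3 + bx^2 + cx + d = 0:
  r1 + r2 + r3 = -b/a = -2
  r1*r2 + r1*r3 + r2*r3 = c/a = -4
  r1*r2*r3 = -d/a = -4


Sum of pairwise products = -4


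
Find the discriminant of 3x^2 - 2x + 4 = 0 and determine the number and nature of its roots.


For ax^2 + bx + c = 0, discriminant D = b^2 - 4ac
Here a = 3, b = -2, c = 4
D = (-2)^2 - 4(3)(4) = 4 - 48 = -44

D = -44 < 0
The equation has no real roots (2 complex conjugate roots).

Discriminant = -44, no real roots (2 complex conjugate roots)


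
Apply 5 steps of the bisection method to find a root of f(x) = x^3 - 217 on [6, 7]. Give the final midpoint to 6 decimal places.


f(x) = x^3 - 217
f(6) = -1 < 0
f(7) = 126 > 0

Step 1: midpoint = (6.000000 + 7.000000)/2 = 6.500000
  f(6.500000) = 57.625000
  f(mid) > 0, so root is in [6.000000, 6.500000]

Step 2: midpoint = (6.000000 + 6.500000)/2 = 6.250000
  f(6.250000) = 27.140625
  f(mid) > 0, so root is in [6.000000, 6.250000]

Step 3: midpoint = (6.000000 + 6.250000)/2 = 6.125000
  f(6.125000) = 12.783203
  f(mid) > 0, so root is in [6.000000, 6.125000]

Step 4: midpoint = (6.000000 + 6.125000)/2 = 6.062500
  f(6.062500) = 5.820557
  f(mid) > 0, so root is in [6.000000, 6.062500]

Step 5: midpoint = (6.000000 + 6.062500)/2 = 6.031250
  f(6.031250) = 2.392609
  f(mid) > 0, so root is in [6.000000, 6.031250]

midpoint = 6.031250


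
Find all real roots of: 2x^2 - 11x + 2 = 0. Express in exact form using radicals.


Using the quadratic formula: x = (-b ± sqrt(b^2 - 4ac)) / (2a)
Here a = 2, b = -11, c = 2
Discriminant = b^2 - 4ac = (-11)^2 - 4(2)(2) = 121 - 16 = 105
Since discriminant = 105 > 0, there are two real roots.
x = (11 ± sqrt(105)) / 4
Numerically: x ≈ 5.3117 or x ≈ 0.1883

x = (11 + sqrt(105)) / 4 or x = (11 - sqrt(105)) / 4
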